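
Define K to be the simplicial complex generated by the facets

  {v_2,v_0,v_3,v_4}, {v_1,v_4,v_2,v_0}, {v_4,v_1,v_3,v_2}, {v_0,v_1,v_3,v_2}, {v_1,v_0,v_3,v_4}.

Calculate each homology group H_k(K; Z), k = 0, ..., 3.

H_0 ≅ Z,  H_1 = 0,  H_2 = 0,  H_3 ≅ Z.

Order the vertices as v_0 < v_1 < v_2 < v_3 < v_4. Listing each simplex with vertices in this order, K has dimension 3 with simplices:

  0-simplices (5): [v_0], [v_1], [v_2], [v_3], [v_4]
  1-simplices (10): [v_0,v_1], [v_0,v_2], [v_0,v_3], [v_0,v_4], [v_1,v_2], [v_1,v_3], [v_1,v_4], [v_2,v_3], [v_2,v_4], [v_3,v_4]
  2-simplices (10): [v_0,v_1,v_2], [v_0,v_1,v_3], [v_0,v_1,v_4], [v_0,v_2,v_3], [v_0,v_2,v_4], [v_0,v_3,v_4], [v_1,v_2,v_3], [v_1,v_2,v_4], [v_1,v_3,v_4], [v_2,v_3,v_4]
  3-simplices (5): [v_0,v_1,v_2,v_3], [v_0,v_1,v_2,v_4], [v_0,v_1,v_3,v_4], [v_0,v_2,v_3,v_4], [v_1,v_2,v_3,v_4]

giving chain groups C_0 ≅ Z^5, C_1 ≅ Z^10, C_2 ≅ Z^10, C_3 ≅ Z^5.

∂_1: C_1 → C_0 maps an edge to its endpoints' difference, ∂[p,q] = q − p.
This gives a 5×10 integer matrix of rank 4; reducing to Smith normal form yields diagonal entries (1,1,1,1).

Boundary ∂_2: C_2 → C_1 acts by ∂[p,q,r] = [q,r] − [p,r] + [p,q]. For instance
  ∂[v_1,v_2,v_4] = [v_2,v_4] − [v_1,v_4] + [v_1,v_2],
  ∂[v_0,v_2,v_4] = [v_2,v_4] − [v_0,v_4] + [v_0,v_2].
The 10×10 boundary matrix has rank 6 and Smith normal form diag(1,1,1,1,1,1).

The boundary map ∂_3: C_3 → C_2 sends each 3-simplex σ to the alternating sum Σ_i (−1)^i (σ with its i-th vertex removed). For instance
  ∂[v_0,v_1,v_2,v_3] = [v_1,v_2,v_3] − [v_0,v_2,v_3] + [v_0,v_1,v_3] − [v_0,v_1,v_2],
  ∂[v_1,v_2,v_3,v_4] = [v_2,v_3,v_4] − [v_1,v_3,v_4] + [v_1,v_2,v_4] − [v_1,v_2,v_3].
As a 10×5 matrix over Z this has rank 4, with invariant factors (1,1,1,1).

Computing H_k = (kernel of ∂_k) / (image of ∂_{k+1}):

  H_0: rank C_0 − rank ∂_1 = 5 − 4 = 1, and the invariant factors of ∂_1 are all 1, so H_0 ≅ Z.
  H_1: rank ker ∂_1 − rank ∂_2 = (10 − 4) − 6 = 0, and the invariant factors of ∂_2 are all 1, so H_1 ≅ 0.
  H_2: rank ker ∂_2 − rank ∂_3 = (10 − 6) − 4 = 0, and the invariant factors of ∂_3 are all 1, so H_2 ≅ 0.
  H_3: rank ker ∂_3 − rank ∂_4 = (5 − 4) − 0 = 1, and there is no ∂_4, so H_3 ≅ Z.

As a check, the Euler characteristic is 5 − 10 + 10 − 5 = 0, which agrees with 1 − 0 + 0 − 1 = 0.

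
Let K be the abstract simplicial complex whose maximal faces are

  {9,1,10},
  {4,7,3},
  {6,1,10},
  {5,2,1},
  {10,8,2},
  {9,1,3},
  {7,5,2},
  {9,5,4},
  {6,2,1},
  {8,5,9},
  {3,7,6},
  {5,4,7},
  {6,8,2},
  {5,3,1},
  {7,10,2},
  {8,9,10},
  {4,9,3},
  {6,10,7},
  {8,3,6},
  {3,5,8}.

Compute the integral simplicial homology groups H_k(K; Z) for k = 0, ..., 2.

Fix the vertex order 1 < 2 < 3 < 4 < 5 < 6 < 7 < 8 < 9 < 10 and write every simplex with vertices in increasing order. Then dim K = 2 and the simplices of K are:

  0-simplices (10): [1], [2], [3], [4], [5], [6], [7], [8], [9], [10]
  1-simplices (30): (30 of them)
  2-simplices (20): (20 of them)

giving chain groups C_0 ≅ Z^10, C_1 ≅ Z^30, C_2 ≅ Z^20.

∂_1: C_1 → C_0 sends each edge [p,q] (with p < q) to q − p.
The 10×30 boundary matrix has rank 9 and Smith normal form diag(1,1,1,1,1,1,1,1,1).

Boundary ∂_2: C_2 → C_1 acts by ∂[p,q,r] = [q,r] − [p,r] + [p,q]. For instance
  ∂[3,5,8] = [5,8] − [3,8] + [3,5],
  ∂[1,2,5] = [2,5] − [1,5] + [1,2].
The 30×20 boundary matrix has rank 20 and Smith normal form diag(1,1,1,1,1,1,1,1,1,1,1,1,1,1,1,1,1,1,1,2).

From H_k ≅ ker(∂_k) / im(∂_{k+1}) we obtain:

  H_0: rank C_0 − rank ∂_1 = 10 − 9 = 1, and the invariant factors of ∂_1 are all 1, so H_0 = Z.
  H_1: rank ker ∂_1 − rank ∂_2 = (30 − 9) − 20 = 1, and ∂_2 has invariant factor 2 > 1, so H_1 = Z ⊕ Z/2.
  H_2: rank ker ∂_2 − rank ∂_3 = (20 − 20) − 0 = 0, and there is no ∂_3, so H_2 = 0.

H_0 = Z,  H_1 = Z ⊕ Z/2,  H_2 = 0.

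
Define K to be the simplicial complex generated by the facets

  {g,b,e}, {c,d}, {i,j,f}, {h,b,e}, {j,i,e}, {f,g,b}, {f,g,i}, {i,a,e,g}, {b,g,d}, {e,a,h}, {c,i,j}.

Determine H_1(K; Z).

Order the vertices as a < b < c < d < e < f < g < h < i < j. Listing each simplex with vertices in this order, K has dimension 3 with simplices:

  0-simplices (10): a, b, c, d, e, f, g, h, i, j
  1-simplices (22): ae, ag, ah, ai, bd, be, bf, bg, bh, cd, ci, cj, dg, eg, eh, ei, ej, fg, fi, fj, gi, ij
  2-simplices (13): aeg, aeh, aei, agi, bdg, beg, beh, bfg, cij, egi, eij, fgi, fij
  3-simplices (1): aegi

giving chain groups C_0 ≅ Z^10, C_1 ≅ Z^22, C_2 ≅ Z^13, C_3 ≅ Z^1.

The boundary map ∂_1: C_1 → C_0 is given by ∂[p,q] = [q] − [p]. For instance
  ∂ci = i − c.
The resulting 10×22 matrix has rank 9, and its Smith normal form has invariant factors (1,1,1,1,1,1,1,1,1).

The boundary map ∂_2: C_2 → C_1 maps a triangle to the signed sum of its edges. For instance
  ∂bfg = fg − bg + bf,
  ∂cij = ij − cj + ci.
This gives a 22×13 integer matrix of rank 12; reducing to Smith normal form yields diagonal entries (1,1,1,1,1,1,1,1,1,1,1,1).

Boundary ∂_3: C_3 → C_2 sends each 3-simplex σ to the alternating sum Σ_i (−1)^i (σ with its i-th vertex removed). For instance
  ∂aegi = egi − agi + aei − aeg.
As a 13×1 matrix over Z this has rank 1, with invariant factors (1).

From H_k ≅ ker(∂_k) / im(∂_{k+1}) we obtain:

  H_1: rank ker ∂_1 − rank ∂_2 = (22 − 9) − 12 = 1, and the invariant factors of ∂_2 are all 1, so H_1 = Z.

H_1 ≅ Z.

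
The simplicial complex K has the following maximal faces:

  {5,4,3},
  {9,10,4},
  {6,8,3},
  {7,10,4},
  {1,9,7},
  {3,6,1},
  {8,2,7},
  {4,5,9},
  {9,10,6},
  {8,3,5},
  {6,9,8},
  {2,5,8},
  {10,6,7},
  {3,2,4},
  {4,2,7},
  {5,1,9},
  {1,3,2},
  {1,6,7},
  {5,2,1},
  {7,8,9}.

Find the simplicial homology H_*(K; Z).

Take the total order 1 < 2 < 3 < 4 < 5 < 6 < 7 < 8 < 9 < 10 on the vertex set. Then K (dimension 2) consists of the simplices:

  0-simplices (10): [1], [2], [3], [4], [5], [6], [7], [8], [9], [10]
  1-simplices (30): (30 of them)
  2-simplices (20): (20 of them)

so the chain groups are C_0 ≅ Z^10, C_1 ≅ Z^30, C_2 ≅ Z^20.

∂_1: C_1 → C_0 sends each edge [p,q] (with p < q) to q − p. For instance
  ∂[3,6] = [6] − [3].
The resulting 10×30 matrix has rank 9, and its Smith normal form has invariant factors (1,1,1,1,1,1,1,1,1).

The boundary map ∂_2: C_2 → C_1 sends each 2-simplex [p,q,r] to [q,r] − [p,r] + [p,q]. For instance
  ∂[4,9,10] = [9,10] − [4,10] + [4,9],
  ∂[2,5,8] = [5,8] − [2,8] + [2,5].
The 30×20 boundary matrix has rank 20 and Smith normal form diag(1,1,1,1,1,1,1,1,1,1,1,1,1,1,1,1,1,1,1,2).

Reading off H_k = ker ∂_k / im ∂_{k+1}:

  H_0: rank C_0 − rank ∂_1 = 10 − 9 = 1, and the invariant factors of ∂_1 are all 1, so H_0 ≅ Z.
  H_1: rank ker ∂_1 − rank ∂_2 = (30 − 9) − 20 = 1, and ∂_2 has invariant factor 2 > 1, so H_1 ≅ Z × Z/2.
  H_2: rank ker ∂_2 − rank ∂_3 = (20 − 20) − 0 = 0, and there is no ∂_3, so H_2 ≅ 0.

H_0 = Z,  H_1 = Z × Z/2,  H_2 = 0.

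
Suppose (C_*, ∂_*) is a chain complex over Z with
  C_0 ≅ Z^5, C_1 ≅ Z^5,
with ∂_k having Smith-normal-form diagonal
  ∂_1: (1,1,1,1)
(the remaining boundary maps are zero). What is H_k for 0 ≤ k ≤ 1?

H_0 ≅ Z,  H_1 ≅ Z.

H_0: b_0 = 5 − 0 − 4 = 1; torsion from ∂_1 factors > 1: none. So H_0 ≅ Z.
H_1: b_1 = 5 − 4 − 0 = 1; torsion from ∂_2 factors > 1: none. So H_1 ≅ Z.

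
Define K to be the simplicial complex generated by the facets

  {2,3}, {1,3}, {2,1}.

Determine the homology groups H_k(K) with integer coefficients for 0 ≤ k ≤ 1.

Take the total order 1 < 2 < 3 on the vertex set. Then K (dimension 1) consists of the simplices:

  0-simplices (3): [1], [2], [3]
  1-simplices (3): [1,2], [1,3], [2,3]

so the chain groups are C_0 ≅ Z^3, C_1 ≅ Z^3.

The boundary map ∂_1: C_1 → C_0 sends each edge [p,q] (with p < q) to q − p.
The resulting 3×3 matrix has rank 2, and its Smith normal form has invariant factors (1,1).

Now H_k = ker ∂_k / im ∂_{k+1}, so:

  H_0: rank C_0 − rank ∂_1 = 3 − 2 = 1, and the invariant factors of ∂_1 are all 1, so H_0 = Z.
  H_1: rank ker ∂_1 − rank ∂_2 = (3 − 2) − 0 = 1, and there is no ∂_2, so H_1 = Z.

As a check, the Euler characteristic is 3 − 3 = 0, which agrees with 1 − 1 = 0.

H_0 = Z,  H_1 = Z.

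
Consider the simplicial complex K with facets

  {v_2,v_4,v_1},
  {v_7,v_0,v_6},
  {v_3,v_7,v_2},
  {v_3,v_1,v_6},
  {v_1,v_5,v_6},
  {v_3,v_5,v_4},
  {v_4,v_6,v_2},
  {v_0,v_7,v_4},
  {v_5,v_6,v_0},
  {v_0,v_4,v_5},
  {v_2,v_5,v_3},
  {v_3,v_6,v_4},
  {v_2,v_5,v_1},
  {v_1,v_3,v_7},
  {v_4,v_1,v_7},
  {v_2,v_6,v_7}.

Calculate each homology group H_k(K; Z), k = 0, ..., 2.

Order the vertices as v_0 < v_1 < v_2 < v_3 < v_4 < v_5 < v_6 < v_7. Listing each simplex with vertices in this order, K has dimension 2 with simplices:

  0-simplices (8): [v_0], [v_1], [v_2], [v_3], [v_4], [v_5], [v_6], [v_7]
  1-simplices (24): (24 of them)
  2-simplices (16): (16 of them)

so the chain groups are C_0 ≅ Z^8, C_1 ≅ Z^24, C_2 ≅ Z^16.

Boundary ∂_1: C_1 → C_0 maps an edge to its endpoints' difference, ∂[p,q] = q − p. For instance
  ∂[v_3,v_7] = [v_7] − [v_3].
As a 8×24 matrix over Z this has rank 7, with invariant factors (1,1,1,1,1,1,1).

The boundary map ∂_2: C_2 → C_1 acts by ∂[p,q,r] = [q,r] − [p,r] + [p,q]. For instance
  ∂[v_1,v_2,v_4] = [v_2,v_4] − [v_1,v_4] + [v_1,v_2],
  ∂[v_1,v_3,v_7] = [v_3,v_7] − [v_1,v_7] + [v_1,v_3].
As a 24×16 matrix over Z this has rank 15, with invariant factors (1,1,1,1,1,1,1,1,1,1,1,1,1,1,1).

Now H_k = ker ∂_k / im ∂_{k+1}, so:

  H_0: rank C_0 − rank ∂_1 = 8 − 7 = 1, and the invariant factors of ∂_1 are all 1, so H_0 = Z.
  H_1: rank ker ∂_1 − rank ∂_2 = (24 − 7) − 15 = 2, and the invariant factors of ∂_2 are all 1, so H_1 = Z^2.
  H_2: rank ker ∂_2 − rank ∂_3 = (16 − 15) − 0 = 1, and there is no ∂_3, so H_2 = Z.

As a check, the Euler characteristic is 8 − 24 + 16 = 0, which agrees with 1 − 2 + 1 = 0.
(K is a triangulation of the torus T^2.)

H_0 ≅ Z,  H_1 ≅ Z^2,  H_2 ≅ Z.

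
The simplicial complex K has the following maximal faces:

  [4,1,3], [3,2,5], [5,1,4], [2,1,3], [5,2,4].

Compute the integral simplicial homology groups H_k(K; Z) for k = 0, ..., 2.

H_0 = Z,  H_1 = Z,  H_2 = 0.

We work with the vertex ordering 1 < 2 < 3 < 4 < 5. The simplices of K, each written with vertices in increasing order, are:

  0-simplices (5): [1], [2], [3], [4], [5]
  1-simplices (10): [1,2], [1,3], [1,4], [1,5], [2,3], [2,4], [2,5], [3,4], [3,5], [4,5]
  2-simplices (5): [1,2,3], [1,3,4], [1,4,5], [2,3,5], [2,4,5]

Hence C_0 ≅ Z^5, C_1 ≅ Z^10, C_2 ≅ Z^5.

The boundary map ∂_1: C_1 → C_0 sends each edge [p,q] (with p < q) to q − p. For instance
  ∂[2,5] = [5] − [2].
This gives a 5×10 integer matrix of rank 4; reducing to Smith normal form yields diagonal entries (1,1,1,1).

∂_2: C_2 → C_1 maps a triangle to the signed sum of its edges. For instance
  ∂[1,2,3] = [2,3] − [1,3] + [1,2],
  ∂[1,4,5] = [4,5] − [1,5] + [1,4].
This gives a 10×5 integer matrix of rank 5; reducing to Smith normal form yields diagonal entries (1,1,1,1,1).

Reading off H_k = ker ∂_k / im ∂_{k+1}:

  H_0: rank C_0 − rank ∂_1 = 5 − 4 = 1, and the invariant factors of ∂_1 are all 1, so H_0 ≅ Z.
  H_1: rank ker ∂_1 − rank ∂_2 = (10 − 4) − 5 = 1, and the invariant factors of ∂_2 are all 1, so H_1 ≅ Z.
  H_2: rank ker ∂_2 − rank ∂_3 = (5 − 5) − 0 = 0, and there is no ∂_3, so H_2 ≅ 0.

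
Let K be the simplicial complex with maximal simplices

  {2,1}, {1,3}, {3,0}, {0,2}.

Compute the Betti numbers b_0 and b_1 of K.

Fix the vertex order 0 < 1 < 2 < 3 and write every simplex with vertices in increasing order. Then dim K = 1 and the simplices of K are:

  0-simplices (4): [0], [1], [2], [3]
  1-simplices (4): [0,2], [0,3], [1,2], [1,3]

Hence C_0 ≅ Z^4, C_1 ≅ Z^4.

The boundary map ∂_1: C_1 → C_0 maps an edge to its endpoints' difference, ∂[p,q] = q − p.
This gives a 4×4 integer matrix of rank 3; reducing to Smith normal form yields diagonal entries (1,1,1).

Now H_k = ker ∂_k / im ∂_{k+1}, so:

  H_0: rank C_0 − rank ∂_1 = 4 − 3 = 1, and the invariant factors of ∂_1 are all 1, so H_0 = Z.
  H_1: rank ker ∂_1 − rank ∂_2 = (4 − 3) − 0 = 1, and there is no ∂_2, so H_1 = Z.

As a check, the Euler characteristic is 4 − 4 = 0, which agrees with 1 − 1 = 0.

Hence the Betti numbers are b_0 = 1, b_1 = 1.

b_0 = 1, b_1 = 1.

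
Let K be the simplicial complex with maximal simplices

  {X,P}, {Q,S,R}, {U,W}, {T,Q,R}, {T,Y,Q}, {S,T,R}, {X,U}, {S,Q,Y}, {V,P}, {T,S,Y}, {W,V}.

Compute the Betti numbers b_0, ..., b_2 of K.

b_0 = 2, b_1 = 1, b_2 = 1.

We work with the vertex ordering P < Q < R < S < T < U < V < W < X < Y. The simplices of K, each written with vertices in increasing order, are:

  0-simplices (10): P, Q, R, S, T, U, V, W, X, Y
  1-simplices (14): PV, PX, QR, QS, QT, QY, RS, RT, ST, SY, TY, UW, UX, VW
  2-simplices (6): QRS, QRT, QSY, QTY, RST, STY

so the chain groups are C_0 ≅ Z^10, C_1 ≅ Z^14, C_2 ≅ Z^6.

∂_1: C_1 → C_0 maps an edge to its endpoints' difference, ∂[p,q] = q − p.
As a 10×14 matrix over Z this has rank 8, with invariant factors (1,1,1,1,1,1,1,1).

The boundary map ∂_2: C_2 → C_1 sends each 2-simplex [p,q,r] to [q,r] − [p,r] + [p,q]. For instance
  ∂STY = TY − SY + ST,
  ∂RST = ST − RT + RS.
As a 14×6 matrix over Z this has rank 5, with invariant factors (1,1,1,1,1).

Reading off H_k = ker ∂_k / im ∂_{k+1}:

  H_0: rank C_0 − rank ∂_1 = 10 − 8 = 2, and the invariant factors of ∂_1 are all 1, so H_0 = Z^2.
  H_1: rank ker ∂_1 − rank ∂_2 = (14 − 8) − 5 = 1, and the invariant factors of ∂_2 are all 1, so H_1 = Z.
  H_2: rank ker ∂_2 − rank ∂_3 = (6 − 5) − 0 = 1, and there is no ∂_3, so H_2 = Z.

Hence the Betti numbers are b_0 = 2, b_1 = 1, b_2 = 1.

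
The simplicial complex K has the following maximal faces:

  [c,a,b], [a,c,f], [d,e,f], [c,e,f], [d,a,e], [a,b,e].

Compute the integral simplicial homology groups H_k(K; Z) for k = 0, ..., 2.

H_0 = Z,  H_1 = Z,  H_2 = 0.

Take the total order a < b < c < d < e < f on the vertex set. Then K (dimension 2) consists of the simplices:

  0-simplices (6): a, b, c, d, e, f
  1-simplices (12): ab, ac, ad, ae, af, bc, be, ce, cf, de, df, ef
  2-simplices (6): abc, abe, acf, ade, cef, def

so the chain groups are C_0 ≅ Z^6, C_1 ≅ Z^12, C_2 ≅ Z^6.

The boundary map ∂_1: C_1 → C_0 sends each edge [p,q] (with p < q) to q − p. For instance
  ∂ce = e − c.
The 6×12 boundary matrix has rank 5 and Smith normal form diag(1,1,1,1,1).

The boundary map ∂_2: C_2 → C_1 sends each 2-simplex [p,q,r] to [q,r] − [p,r] + [p,q]. For instance
  ∂abe = be − ae + ab,
  ∂cef = ef − cf + ce.
The 12×6 boundary matrix has rank 6 and Smith normal form diag(1,1,1,1,1,1).

Reading off H_k = ker ∂_k / im ∂_{k+1}:

  H_0: rank C_0 − rank ∂_1 = 6 − 5 = 1, and the invariant factors of ∂_1 are all 1, so H_0 ≅ Z.
  H_1: rank ker ∂_1 − rank ∂_2 = (12 − 5) − 6 = 1, and the invariant factors of ∂_2 are all 1, so H_1 ≅ Z.
  H_2: rank ker ∂_2 − rank ∂_3 = (6 − 6) − 0 = 0, and there is no ∂_3, so H_2 ≅ 0.

(K is a triangulation of the cylinder S^1 x I.)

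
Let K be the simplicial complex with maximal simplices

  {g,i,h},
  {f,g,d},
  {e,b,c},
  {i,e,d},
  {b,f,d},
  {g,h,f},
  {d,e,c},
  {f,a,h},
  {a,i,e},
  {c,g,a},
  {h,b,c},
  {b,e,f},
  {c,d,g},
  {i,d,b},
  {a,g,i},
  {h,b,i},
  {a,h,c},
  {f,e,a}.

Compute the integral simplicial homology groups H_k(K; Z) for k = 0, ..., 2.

Order the vertices as a < b < c < d < e < f < g < h < i. Listing each simplex with vertices in this order, K has dimension 2 with simplices:

  0-simplices (9): a, b, c, d, e, f, g, h, i
  1-simplices (27): ac, ae, af, ag, ah, ai, bc, bd, be, bf, bh, bi, cd, ce, cg, ch, de, df, dg, di, ef, ei, fg, fh, gh, gi, hi
  2-simplices (18): acg, ach, aef, aei, afh, agi, bce, bch, bdf, bdi, bef, bhi, cde, cdg, dei, dfg, fgh, ghi

Hence C_0 ≅ Z^9, C_1 ≅ Z^27, C_2 ≅ Z^18.

Boundary ∂_1: C_1 → C_0 maps an edge to its endpoints' difference, ∂[p,q] = q − p. For instance
  ∂cg = g − c.
As a 9×27 matrix over Z this has rank 8, with invariant factors (1,1,1,1,1,1,1,1).

The boundary map ∂_2: C_2 → C_1 maps a triangle to the signed sum of its edges. For instance
  ∂bdi = di − bi + bd,
  ∂dei = ei − di + de.
The resulting 27×18 matrix has rank 18, and its Smith normal form has invariant factors (1,1,1,1,1,1,1,1,1,1,1,1,1,1,1,1,1,2).

Computing H_k = (kernel of ∂_k) / (image of ∂_{k+1}):

  H_0: rank C_0 − rank ∂_1 = 9 − 8 = 1, and the invariant factors of ∂_1 are all 1, so H_0 ≅ Z.
  H_1: rank ker ∂_1 − rank ∂_2 = (27 − 8) − 18 = 1, and ∂_2 has invariant factor 2 > 1, so H_1 ≅ Z ⊕ Z/2.
  H_2: rank ker ∂_2 − rank ∂_3 = (18 − 18) − 0 = 0, and there is no ∂_3, so H_2 ≅ 0.

As a check, the Euler characteristic is 9 − 27 + 18 = 0, which agrees with 1 − 1 + 0 = 0.
(K is a triangulation of the Klein bottle.)

H_0 ≅ Z,  H_1 ≅ Z ⊕ Z/2,  H_2 = 0.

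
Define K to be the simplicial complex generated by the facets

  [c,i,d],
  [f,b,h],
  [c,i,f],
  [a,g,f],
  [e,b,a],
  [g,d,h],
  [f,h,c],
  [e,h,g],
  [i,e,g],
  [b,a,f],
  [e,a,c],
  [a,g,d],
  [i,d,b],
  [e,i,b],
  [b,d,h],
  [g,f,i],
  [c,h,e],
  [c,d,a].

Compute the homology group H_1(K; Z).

H_1 = Z^2.

We work with the vertex ordering a < b < c < d < e < f < g < h < i. The simplices of K, each written with vertices in increasing order, are:

  0-simplices (9): a, b, c, d, e, f, g, h, i
  1-simplices (27): ab, ac, ad, ae, af, ag, bd, be, bf, bh, bi, cd, ce, cf, ch, ci, dg, dh, di, eg, eh, ei, fg, fh, fi, gh, gi
  2-simplices (18): abe, abf, acd, ace, adg, afg, bdh, bdi, bei, bfh, cdi, ceh, cfh, cfi, dgh, egh, egi, fgi

so the chain groups are C_0 ≅ Z^9, C_1 ≅ Z^27, C_2 ≅ Z^18.

The boundary map ∂_1: C_1 → C_0 is given by ∂[p,q] = [q] − [p]. For instance
  ∂ac = c − a.
The 9×27 boundary matrix has rank 8 and Smith normal form diag(1,1,1,1,1,1,1,1).

∂_2: C_2 → C_1 acts by ∂[p,q,r] = [q,r] − [p,r] + [p,q]. For instance
  ∂egi = gi − ei + eg,
  ∂abe = be − ae + ab.
The 27×18 boundary matrix has rank 17 and Smith normal form diag(1,1,1,1,1,1,1,1,1,1,1,1,1,1,1,1,1).

Computing H_k = (kernel of ∂_k) / (image of ∂_{k+1}):

  H_1: rank ker ∂_1 − rank ∂_2 = (27 − 8) − 17 = 2, and the invariant factors of ∂_2 are all 1, so H_1 = Z^2.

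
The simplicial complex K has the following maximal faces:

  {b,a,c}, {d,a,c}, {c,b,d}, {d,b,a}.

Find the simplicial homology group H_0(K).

Take the total order a < b < c < d on the vertex set. Then K (dimension 2) consists of the simplices:

  0-simplices (4): a, b, c, d
  1-simplices (6): ab, ac, ad, bc, bd, cd
  2-simplices (4): abc, abd, acd, bcd

so the chain groups are C_0 ≅ Z^4, C_1 ≅ Z^6, C_2 ≅ Z^4.

Boundary ∂_1: C_1 → C_0 maps an edge to its endpoints' difference, ∂[p,q] = q − p. For instance
  ∂ac = c − a.
This gives a 4×6 integer matrix of rank 3; reducing to Smith normal form yields diagonal entries (1,1,1).

The boundary map ∂_2: C_2 → C_1 acts by ∂[p,q,r] = [q,r] − [p,r] + [p,q]. For instance
  ∂abc = bc − ac + ab,
  ∂acd = cd − ad + ac.
The 6×4 boundary matrix has rank 3 and Smith normal form diag(1,1,1).

Now H_k = ker ∂_k / im ∂_{k+1}, so:

  H_0: rank C_0 − rank ∂_1 = 4 − 3 = 1, and the invariant factors of ∂_1 are all 1, so H_0 = Z.

H_0 = Z.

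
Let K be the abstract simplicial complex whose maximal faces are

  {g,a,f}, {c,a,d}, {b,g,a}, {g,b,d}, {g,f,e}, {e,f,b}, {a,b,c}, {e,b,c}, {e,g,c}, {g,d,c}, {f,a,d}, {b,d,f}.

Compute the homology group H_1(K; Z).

Take the total order a < b < c < d < e < f < g on the vertex set. Then K (dimension 2) consists of the simplices:

  0-simplices (7): a, b, c, d, e, f, g
  1-simplices (18): ab, ac, ad, af, ag, bc, bd, be, bf, bg, cd, ce, cg, df, dg, ef, eg, fg
  2-simplices (12): abc, abg, acd, adf, afg, bce, bdf, bdg, bef, cdg, ceg, efg

Hence C_0 ≅ Z^7, C_1 ≅ Z^18, C_2 ≅ Z^12.

The boundary map ∂_1: C_1 → C_0 maps an edge to its endpoints' difference, ∂[p,q] = q − p. For instance
  ∂ad = d − a.
This gives a 7×18 integer matrix of rank 6; reducing to Smith normal form yields diagonal entries (1,1,1,1,1,1).

Boundary ∂_2: C_2 → C_1 maps a triangle to the signed sum of its edges. For instance
  ∂abg = bg − ag + ab,
  ∂bef = ef − bf + be.
The 18×12 boundary matrix has rank 12 and Smith normal form diag(1,1,1,1,1,1,1,1,1,1,1,2).

Reading off H_k = ker ∂_k / im ∂_{k+1}:

  H_1: rank ker ∂_1 − rank ∂_2 = (18 − 6) − 12 = 0, and ∂_2 has invariant factor 2 > 1, so H_1 ≅ Z_2.

H_1 = Z_2.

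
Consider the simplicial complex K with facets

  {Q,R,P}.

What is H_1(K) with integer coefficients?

Take the total order P < Q < R on the vertex set. Then K (dimension 2) consists of the simplices:

  0-simplices (3): P, Q, R
  1-simplices (3): PQ, PR, QR
  2-simplices (1): PQR

Hence C_0 ≅ Z^3, C_1 ≅ Z^3, C_2 ≅ Z^1.

The boundary map ∂_1: C_1 → C_0 maps an edge to its endpoints' difference, ∂[p,q] = q − p. For instance
  ∂PR = R − P.
The 3×3 boundary matrix has rank 2 and Smith normal form diag(1,1).

The boundary map ∂_2: C_2 → C_1 sends each 2-simplex [p,q,r] to [q,r] − [p,r] + [p,q]. For instance
  ∂PQR = QR − PR + PQ.
As a 3×1 matrix over Z this has rank 1, with invariant factors (1).

Computing H_k = (kernel of ∂_k) / (image of ∂_{k+1}):

  H_1: rank ker ∂_1 − rank ∂_2 = (3 − 2) − 1 = 0, and the invariant factors of ∂_2 are all 1, so H_1 = 0.

H_1 = 0.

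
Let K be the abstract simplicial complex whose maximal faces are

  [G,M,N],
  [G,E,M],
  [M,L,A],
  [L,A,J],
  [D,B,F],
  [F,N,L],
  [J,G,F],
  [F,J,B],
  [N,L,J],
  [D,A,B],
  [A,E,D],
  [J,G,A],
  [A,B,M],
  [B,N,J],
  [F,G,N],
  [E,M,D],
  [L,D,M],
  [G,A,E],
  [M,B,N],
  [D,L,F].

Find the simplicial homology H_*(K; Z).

Order the vertices as A < B < D < E < F < G < J < L < M < N. Listing each simplex with vertices in this order, K has dimension 2 with simplices:

  0-simplices (10): A, B, D, E, F, G, J, L, M, N
  1-simplices (30): AB, AD, AE, AG, AJ, AL, AM, BD, BF, BJ, BM, BN, DE, DF, DL, DM, EG, EM, FG, FJ, FL, FN, GJ, GM, GN, JL, JN, LM, LN, MN
  2-simplices (20): ABD, ABM, ADE, AEG, AGJ, AJL, ALM, BDF, BFJ, BJN, BMN, DEM, DFL, DLM, EGM, FGJ, FGN, FLN, GMN, JLN

Hence C_0 ≅ Z^10, C_1 ≅ Z^30, C_2 ≅ Z^20.

The boundary map ∂_1: C_1 → C_0 maps an edge to its endpoints' difference, ∂[p,q] = q − p. For instance
  ∂FJ = J − F.
The 10×30 boundary matrix has rank 9 and Smith normal form diag(1,1,1,1,1,1,1,1,1).

The boundary map ∂_2: C_2 → C_1 maps a triangle to the signed sum of its edges. For instance
  ∂ABM = BM − AM + AB,
  ∂BDF = DF − BF + BD.
The 30×20 boundary matrix has rank 20 and Smith normal form diag(1,1,1,1,1,1,1,1,1,1,1,1,1,1,1,1,1,1,1,2).

From H_k ≅ ker(∂_k) / im(∂_{k+1}) we obtain:

  H_0: rank C_0 − rank ∂_1 = 10 − 9 = 1, and the invariant factors of ∂_1 are all 1, so H_0 = Z.
  H_1: rank ker ∂_1 − rank ∂_2 = (30 − 9) − 20 = 1, and ∂_2 has invariant factor 2 > 1, so H_1 = Z ⊕ Z_2.
  H_2: rank ker ∂_2 − rank ∂_3 = (20 − 20) − 0 = 0, and there is no ∂_3, so H_2 = 0.

(K is a triangulation of the Klein bottle.)

H_0 ≅ Z,  H_1 ≅ Z ⊕ Z_2,  H_2 = 0.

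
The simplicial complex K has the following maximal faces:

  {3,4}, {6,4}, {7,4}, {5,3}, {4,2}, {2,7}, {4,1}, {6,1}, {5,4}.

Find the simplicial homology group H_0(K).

Take the total order 1 < 2 < 3 < 4 < 5 < 6 < 7 on the vertex set. Then K (dimension 1) consists of the simplices:

  0-simplices (7): [1], [2], [3], [4], [5], [6], [7]
  1-simplices (9): [1,4], [1,6], [2,4], [2,7], [3,4], [3,5], [4,5], [4,6], [4,7]

Hence C_0 ≅ Z^7, C_1 ≅ Z^9.

∂_1: C_1 → C_0 maps an edge to its endpoints' difference, ∂[p,q] = q − p.
As a 7×9 matrix over Z this has rank 6, with invariant factors (1,1,1,1,1,1).

Computing H_k = (kernel of ∂_k) / (image of ∂_{k+1}):

  H_0: rank C_0 − rank ∂_1 = 7 − 6 = 1, and the invariant factors of ∂_1 are all 1, so H_0 ≅ Z.

H_0 = Z.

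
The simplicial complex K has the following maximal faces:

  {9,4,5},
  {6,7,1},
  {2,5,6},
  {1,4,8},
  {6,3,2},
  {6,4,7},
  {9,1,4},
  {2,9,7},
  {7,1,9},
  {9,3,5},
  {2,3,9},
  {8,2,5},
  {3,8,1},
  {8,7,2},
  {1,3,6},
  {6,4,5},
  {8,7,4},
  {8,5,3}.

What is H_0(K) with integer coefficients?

H_0 = Z.

Order the vertices as 1 < 2 < 3 < 4 < 5 < 6 < 7 < 8 < 9. Listing each simplex with vertices in this order, K has dimension 2 with simplices:

  0-simplices (9): [1], [2], [3], [4], [5], [6], [7], [8], [9]
  1-simplices (27): (27 of them)
  2-simplices (18): [1,3,6], [1,3,8], [1,4,8], [1,4,9], [1,6,7], [1,7,9], [2,3,6], [2,3,9], [2,5,6], [2,5,8], [2,7,8], [2,7,9], [3,5,8], [3,5,9], [4,5,6], [4,5,9], [4,6,7], [4,7,8]

giving chain groups C_0 ≅ Z^9, C_1 ≅ Z^27, C_2 ≅ Z^18.

Boundary ∂_1: C_1 → C_0 is given by ∂[p,q] = [q] − [p]. For instance
  ∂[5,6] = [6] − [5].
As a 9×27 matrix over Z this has rank 8, with invariant factors (1,1,1,1,1,1,1,1).

The boundary map ∂_2: C_2 → C_1 acts by ∂[p,q,r] = [q,r] − [p,r] + [p,q]. For instance
  ∂[2,3,6] = [3,6] − [2,6] + [2,3],
  ∂[1,3,6] = [3,6] − [1,6] + [1,3].
The resulting 27×18 matrix has rank 18, and its Smith normal form has invariant factors (1,1,1,1,1,1,1,1,1,1,1,1,1,1,1,1,1,2).

From H_k ≅ ker(∂_k) / im(∂_{k+1}) we obtain:

  H_0: rank C_0 − rank ∂_1 = 9 − 8 = 1, and the invariant factors of ∂_1 are all 1, so H_0 = Z.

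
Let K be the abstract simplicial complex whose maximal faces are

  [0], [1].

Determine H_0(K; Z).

H_0 = Z^2.

Order the vertices as 0 < 1. Listing each simplex with vertices in this order, K has dimension 0 with simplices:

  0-simplices (2): [0], [1]

so the chain groups are C_0 ≅ Z^2.

Now H_k = ker ∂_k / im ∂_{k+1}, so:

  H_0: rank C_0 − rank ∂_1 = 2 − 0 = 2, and there is no ∂_1, so H_0 ≅ Z^2.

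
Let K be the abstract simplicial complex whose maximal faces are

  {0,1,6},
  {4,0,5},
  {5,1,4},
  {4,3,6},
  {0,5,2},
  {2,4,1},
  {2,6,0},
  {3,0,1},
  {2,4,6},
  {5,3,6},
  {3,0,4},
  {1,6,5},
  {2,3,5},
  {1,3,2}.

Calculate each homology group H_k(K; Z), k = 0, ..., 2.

Fix the vertex order 0 < 1 < 2 < 3 < 4 < 5 < 6 and write every simplex with vertices in increasing order. Then dim K = 2 and the simplices of K are:

  0-simplices (7): [0], [1], [2], [3], [4], [5], [6]
  1-simplices (21): [0,1], [0,2], [0,3], [0,4], [0,5], [0,6], [1,2], [1,3], [1,4], [1,5], [1,6], [2,3], [2,4], [2,5], [2,6], [3,4], [3,5], [3,6], [4,5], [4,6], [5,6]
  2-simplices (14): [0,1,3], [0,1,6], [0,2,5], [0,2,6], [0,3,4], [0,4,5], [1,2,3], [1,2,4], [1,4,5], [1,5,6], [2,3,5], [2,4,6], [3,4,6], [3,5,6]

Hence C_0 ≅ Z^7, C_1 ≅ Z^21, C_2 ≅ Z^14.

Boundary ∂_1: C_1 → C_0 is given by ∂[p,q] = [q] − [p]. For instance
  ∂[4,5] = [5] − [4].
The 7×21 boundary matrix has rank 6 and Smith normal form diag(1,1,1,1,1,1).

Boundary ∂_2: C_2 → C_1 sends each 2-simplex [p,q,r] to [q,r] − [p,r] + [p,q]. For instance
  ∂[0,1,3] = [1,3] − [0,3] + [0,1],
  ∂[3,4,6] = [4,6] − [3,6] + [3,4].
This gives a 21×14 integer matrix of rank 13; reducing to Smith normal form yields diagonal entries (1,1,1,1,1,1,1,1,1,1,1,1,1).

Reading off H_k = ker ∂_k / im ∂_{k+1}:

  H_0: rank C_0 − rank ∂_1 = 7 − 6 = 1, and the invariant factors of ∂_1 are all 1, so H_0 = Z.
  H_1: rank ker ∂_1 − rank ∂_2 = (21 − 6) − 13 = 2, and the invariant factors of ∂_2 are all 1, so H_1 = Z^2.
  H_2: rank ker ∂_2 − rank ∂_3 = (14 − 13) − 0 = 1, and there is no ∂_3, so H_2 = Z.

As a check, the Euler characteristic is 7 − 21 + 14 = 0, which agrees with 1 − 2 + 1 = 0.
(K is a triangulation of the torus T^2.)

H_0 = Z,  H_1 = Z^2,  H_2 = Z.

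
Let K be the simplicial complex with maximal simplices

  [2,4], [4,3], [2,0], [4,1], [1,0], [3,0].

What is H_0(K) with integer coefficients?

H_0 = Z.

Take the total order 0 < 1 < 2 < 3 < 4 on the vertex set. Then K (dimension 1) consists of the simplices:

  0-simplices (5): [0], [1], [2], [3], [4]
  1-simplices (6): [0,1], [0,2], [0,3], [1,4], [2,4], [3,4]

giving chain groups C_0 ≅ Z^5, C_1 ≅ Z^6.

∂_1: C_1 → C_0 maps an edge to its endpoints' difference, ∂[p,q] = q − p. For instance
  ∂[0,2] = [2] − [0].
The resulting 5×6 matrix has rank 4, and its Smith normal form has invariant factors (1,1,1,1).

From H_k ≅ ker(∂_k) / im(∂_{k+1}) we obtain:

  H_0: rank C_0 − rank ∂_1 = 5 − 4 = 1, and the invariant factors of ∂_1 are all 1, so H_0 = Z.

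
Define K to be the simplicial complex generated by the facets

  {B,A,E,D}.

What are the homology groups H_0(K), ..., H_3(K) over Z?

H_0 = Z,  H_1 = 0,  H_2 = 0,  H_3 = 0.

K has 4 vertices, 6 edges, 4 triangles, 1 3-simplex.
rank ∂_0 = 0, rank ∂_1 = 3 ⇒ b_0 = 4 − 0 − 3 = 1; all invariant factors of ∂_1 are 1 so no torsion. So H_0 = Z.
rank ∂_1 = 3, rank ∂_2 = 3 ⇒ b_1 = 6 − 3 − 3 = 0; all invariant factors of ∂_2 are 1 so no torsion. So H_1 = 0.
rank ∂_2 = 3, rank ∂_3 = 1 ⇒ b_2 = 4 − 3 − 1 = 0; all invariant factors of ∂_3 are 1 so no torsion. So H_2 = 0.
rank ∂_3 = 1, rank ∂_4 = 0 ⇒ b_3 = 1 − 1 − 0 = 0. So H_3 = 0.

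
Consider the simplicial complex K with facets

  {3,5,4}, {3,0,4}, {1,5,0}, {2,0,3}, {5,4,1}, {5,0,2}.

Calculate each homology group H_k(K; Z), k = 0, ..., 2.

H_0 ≅ Z,  H_1 ≅ Z,  H_2 = 0.

We work with the vertex ordering 0 < 1 < 2 < 3 < 4 < 5. The simplices of K, each written with vertices in increasing order, are:

  0-simplices (6): [0], [1], [2], [3], [4], [5]
  1-simplices (12): [0,1], [0,2], [0,3], [0,4], [0,5], [1,4], [1,5], [2,3], [2,5], [3,4], [3,5], [4,5]
  2-simplices (6): [0,1,5], [0,2,3], [0,2,5], [0,3,4], [1,4,5], [3,4,5]

Hence C_0 ≅ Z^6, C_1 ≅ Z^12, C_2 ≅ Z^6.

∂_1: C_1 → C_0 sends each edge [p,q] (with p < q) to q − p.
As a 6×12 matrix over Z this has rank 5, with invariant factors (1,1,1,1,1).

Boundary ∂_2: C_2 → C_1 sends each 2-simplex [p,q,r] to [q,r] − [p,r] + [p,q]. For instance
  ∂[3,4,5] = [4,5] − [3,5] + [3,4],
  ∂[0,2,3] = [2,3] − [0,3] + [0,2].
The 12×6 boundary matrix has rank 6 and Smith normal form diag(1,1,1,1,1,1).

From H_k ≅ ker(∂_k) / im(∂_{k+1}) we obtain:

  H_0: rank C_0 − rank ∂_1 = 6 − 5 = 1, and the invariant factors of ∂_1 are all 1, so H_0 ≅ Z.
  H_1: rank ker ∂_1 − rank ∂_2 = (12 − 5) − 6 = 1, and the invariant factors of ∂_2 are all 1, so H_1 ≅ Z.
  H_2: rank ker ∂_2 − rank ∂_3 = (6 − 6) − 0 = 0, and there is no ∂_3, so H_2 ≅ 0.

As a check, the Euler characteristic is 6 − 12 + 6 = 0, which agrees with 1 − 1 + 0 = 0.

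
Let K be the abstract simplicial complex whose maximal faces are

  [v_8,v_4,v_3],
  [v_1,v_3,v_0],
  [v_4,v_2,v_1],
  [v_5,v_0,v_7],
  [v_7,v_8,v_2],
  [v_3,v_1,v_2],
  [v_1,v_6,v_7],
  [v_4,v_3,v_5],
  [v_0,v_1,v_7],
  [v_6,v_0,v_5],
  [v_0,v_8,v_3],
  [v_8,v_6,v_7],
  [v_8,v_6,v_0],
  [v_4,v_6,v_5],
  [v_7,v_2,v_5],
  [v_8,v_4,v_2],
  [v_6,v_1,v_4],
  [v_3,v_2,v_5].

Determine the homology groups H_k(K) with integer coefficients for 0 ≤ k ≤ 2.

K has 9 vertices, 27 edges, 18 triangles.
rank ∂_0 = 0, rank ∂_1 = 8 ⇒ b_0 = 9 − 0 − 8 = 1; all invariant factors of ∂_1 are 1 so no torsion. So H_0 = Z.
rank ∂_1 = 8, rank ∂_2 = 18 ⇒ b_1 = 27 − 8 − 18 = 1; ∂_2 has invariant factor(s) [2] giving torsion. So H_1 = Z × Z/2.
rank ∂_2 = 18, rank ∂_3 = 0 ⇒ b_2 = 18 − 18 − 0 = 0. So H_2 = 0.

H_0 ≅ Z,  H_1 ≅ Z × Z/2,  H_2 = 0.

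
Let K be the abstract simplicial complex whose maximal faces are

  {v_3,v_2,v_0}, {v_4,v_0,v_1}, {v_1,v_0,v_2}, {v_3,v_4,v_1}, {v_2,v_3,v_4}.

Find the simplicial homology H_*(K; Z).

H_0 ≅ Z,  H_1 ≅ Z,  H_2 = 0.

Fix the vertex order v_0 < v_1 < v_2 < v_3 < v_4 and write every simplex with vertices in increasing order. Then dim K = 2 and the simplices of K are:

  0-simplices (5): [v_0], [v_1], [v_2], [v_3], [v_4]
  1-simplices (10): [v_0,v_1], [v_0,v_2], [v_0,v_3], [v_0,v_4], [v_1,v_2], [v_1,v_3], [v_1,v_4], [v_2,v_3], [v_2,v_4], [v_3,v_4]
  2-simplices (5): [v_0,v_1,v_2], [v_0,v_1,v_4], [v_0,v_2,v_3], [v_1,v_3,v_4], [v_2,v_3,v_4]

giving chain groups C_0 ≅ Z^5, C_1 ≅ Z^10, C_2 ≅ Z^5.

The boundary map ∂_1: C_1 → C_0 maps an edge to its endpoints' difference, ∂[p,q] = q − p. For instance
  ∂[v_1,v_3] = [v_3] − [v_1].
The resulting 5×10 matrix has rank 4, and its Smith normal form has invariant factors (1,1,1,1).

Boundary ∂_2: C_2 → C_1 maps a triangle to the signed sum of its edges. For instance
  ∂[v_0,v_2,v_3] = [v_2,v_3] − [v_0,v_3] + [v_0,v_2],
  ∂[v_0,v_1,v_2] = [v_1,v_2] − [v_0,v_2] + [v_0,v_1].
The 10×5 boundary matrix has rank 5 and Smith normal form diag(1,1,1,1,1).

Computing H_k = (kernel of ∂_k) / (image of ∂_{k+1}):

  H_0: rank C_0 − rank ∂_1 = 5 − 4 = 1, and the invariant factors of ∂_1 are all 1, so H_0 = Z.
  H_1: rank ker ∂_1 − rank ∂_2 = (10 − 4) − 5 = 1, and the invariant factors of ∂_2 are all 1, so H_1 = Z.
  H_2: rank ker ∂_2 − rank ∂_3 = (5 − 5) − 0 = 0, and there is no ∂_3, so H_2 = 0.

(K is a triangulation of the Möbius band.)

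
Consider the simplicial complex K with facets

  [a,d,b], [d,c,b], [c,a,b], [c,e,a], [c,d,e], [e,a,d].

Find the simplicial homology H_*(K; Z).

H_0 ≅ Z,  H_1 = 0,  H_2 ≅ Z.

Take the total order a < b < c < d < e on the vertex set. Then K (dimension 2) consists of the simplices:

  0-simplices (5): a, b, c, d, e
  1-simplices (9): ab, ac, ad, ae, bc, bd, cd, ce, de
  2-simplices (6): abc, abd, ace, ade, bcd, cde

Hence C_0 ≅ Z^5, C_1 ≅ Z^9, C_2 ≅ Z^6.

The boundary map ∂_1: C_1 → C_0 sends each edge [p,q] (with p < q) to q − p. For instance
  ∂cd = d − c.
The resulting 5×9 matrix has rank 4, and its Smith normal form has invariant factors (1,1,1,1).

∂_2: C_2 → C_1 sends each 2-simplex [p,q,r] to [q,r] − [p,r] + [p,q]. For instance
  ∂bcd = cd − bd + bc,
  ∂abc = bc − ac + ab.
As a 9×6 matrix over Z this has rank 5, with invariant factors (1,1,1,1,1).

Computing H_k = (kernel of ∂_k) / (image of ∂_{k+1}):

  H_0: rank C_0 − rank ∂_1 = 5 − 4 = 1, and the invariant factors of ∂_1 are all 1, so H_0 = Z.
  H_1: rank ker ∂_1 − rank ∂_2 = (9 − 4) − 5 = 0, and the invariant factors of ∂_2 are all 1, so H_1 = 0.
  H_2: rank ker ∂_2 − rank ∂_3 = (6 − 5) − 0 = 1, and there is no ∂_3, so H_2 = Z.

(K is a triangulation of the 2-sphere S^2.)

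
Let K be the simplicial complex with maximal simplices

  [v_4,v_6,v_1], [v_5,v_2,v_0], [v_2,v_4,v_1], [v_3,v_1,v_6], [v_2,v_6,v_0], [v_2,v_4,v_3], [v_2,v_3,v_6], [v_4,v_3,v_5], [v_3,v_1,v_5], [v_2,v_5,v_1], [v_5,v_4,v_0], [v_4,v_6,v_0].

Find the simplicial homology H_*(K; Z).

Order the vertices as v_0 < v_1 < v_2 < v_3 < v_4 < v_5 < v_6. Listing each simplex with vertices in this order, K has dimension 2 with simplices:

  0-simplices (7): [v_0], [v_1], [v_2], [v_3], [v_4], [v_5], [v_6]
  1-simplices (18): (18 of them)
  2-simplices (12): (12 of them)

so the chain groups are C_0 ≅ Z^7, C_1 ≅ Z^18, C_2 ≅ Z^12.

∂_1: C_1 → C_0 sends each edge [p,q] (with p < q) to q − p. For instance
  ∂[v_3,v_5] = [v_5] − [v_3].
As a 7×18 matrix over Z this has rank 6, with invariant factors (1,1,1,1,1,1).

∂_2: C_2 → C_1 maps a triangle to the signed sum of its edges. For instance
  ∂[v_3,v_4,v_5] = [v_4,v_5] − [v_3,v_5] + [v_3,v_4],
  ∂[v_1,v_4,v_6] = [v_4,v_6] − [v_1,v_6] + [v_1,v_4].
The resulting 18×12 matrix has rank 12, and its Smith normal form has invariant factors (1,1,1,1,1,1,1,1,1,1,1,2).

Reading off H_k = ker ∂_k / im ∂_{k+1}:

  H_0: rank C_0 − rank ∂_1 = 7 − 6 = 1, and the invariant factors of ∂_1 are all 1, so H_0 = Z.
  H_1: rank ker ∂_1 − rank ∂_2 = (18 − 6) − 12 = 0, and ∂_2 has invariant factor 2 > 1, so H_1 = Z_2.
  H_2: rank ker ∂_2 − rank ∂_3 = (12 − 12) − 0 = 0, and there is no ∂_3, so H_2 = 0.

H_0 = Z,  H_1 = Z_2,  H_2 = 0.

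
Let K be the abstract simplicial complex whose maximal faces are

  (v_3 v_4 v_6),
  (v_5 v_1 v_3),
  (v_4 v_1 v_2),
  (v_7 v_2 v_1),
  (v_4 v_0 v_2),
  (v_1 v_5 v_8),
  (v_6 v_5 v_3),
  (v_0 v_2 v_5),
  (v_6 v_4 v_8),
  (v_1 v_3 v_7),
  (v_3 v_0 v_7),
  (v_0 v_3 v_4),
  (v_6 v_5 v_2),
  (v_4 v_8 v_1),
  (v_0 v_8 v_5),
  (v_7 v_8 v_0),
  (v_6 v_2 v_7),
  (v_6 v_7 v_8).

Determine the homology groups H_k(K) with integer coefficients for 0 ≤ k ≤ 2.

Take the total order v_0 < v_1 < v_2 < v_3 < v_4 < v_5 < v_6 < v_7 < v_8 on the vertex set. Then K (dimension 2) consists of the simplices:

  0-simplices (9): [v_0], [v_1], [v_2], [v_3], [v_4], [v_5], [v_6], [v_7], [v_8]
  1-simplices (27): (27 of them)
  2-simplices (18): (18 of them)

giving chain groups C_0 ≅ Z^9, C_1 ≅ Z^27, C_2 ≅ Z^18.

The boundary map ∂_1: C_1 → C_0 maps an edge to its endpoints' difference, ∂[p,q] = q − p. For instance
  ∂[v_0,v_4] = [v_4] − [v_0].
The resulting 9×27 matrix has rank 8, and its Smith normal form has invariant factors (1,1,1,1,1,1,1,1).

Boundary ∂_2: C_2 → C_1 acts by ∂[p,q,r] = [q,r] − [p,r] + [p,q]. For instance
  ∂[v_0,v_3,v_7] = [v_3,v_7] − [v_0,v_7] + [v_0,v_3],
  ∂[v_1,v_3,v_7] = [v_3,v_7] − [v_1,v_7] + [v_1,v_3].
The resulting 27×18 matrix has rank 17, and its Smith normal form has invariant factors (1,1,1,1,1,1,1,1,1,1,1,1,1,1,1,1,1).

Reading off H_k = ker ∂_k / im ∂_{k+1}:

  H_0: rank C_0 − rank ∂_1 = 9 − 8 = 1, and the invariant factors of ∂_1 are all 1, so H_0 = Z.
  H_1: rank ker ∂_1 − rank ∂_2 = (27 − 8) − 17 = 2, and the invariant factors of ∂_2 are all 1, so H_1 = Z^2.
  H_2: rank ker ∂_2 − rank ∂_3 = (18 − 17) − 0 = 1, and there is no ∂_3, so H_2 = Z.

H_0 = Z,  H_1 = Z^2,  H_2 = Z.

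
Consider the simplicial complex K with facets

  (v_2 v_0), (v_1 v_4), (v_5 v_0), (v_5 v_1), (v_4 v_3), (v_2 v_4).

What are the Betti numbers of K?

b_0 = 1, b_1 = 1.

We work with the vertex ordering v_0 < v_1 < v_2 < v_3 < v_4 < v_5. The simplices of K, each written with vertices in increasing order, are:

  0-simplices (6): [v_0], [v_1], [v_2], [v_3], [v_4], [v_5]
  1-simplices (6): [v_0,v_2], [v_0,v_5], [v_1,v_4], [v_1,v_5], [v_2,v_4], [v_3,v_4]

Hence C_0 ≅ Z^6, C_1 ≅ Z^6.

∂_1: C_1 → C_0 is given by ∂[p,q] = [q] − [p]. For instance
  ∂[v_1,v_4] = [v_4] − [v_1].
This gives a 6×6 integer matrix of rank 5; reducing to Smith normal form yields diagonal entries (1,1,1,1,1).

Now H_k = ker ∂_k / im ∂_{k+1}, so:

  H_0: rank C_0 − rank ∂_1 = 6 − 5 = 1, and the invariant factors of ∂_1 are all 1, so H_0 ≅ Z.
  H_1: rank ker ∂_1 − rank ∂_2 = (6 − 5) − 0 = 1, and there is no ∂_2, so H_1 ≅ Z.

Hence the Betti numbers are b_0 = 1, b_1 = 1.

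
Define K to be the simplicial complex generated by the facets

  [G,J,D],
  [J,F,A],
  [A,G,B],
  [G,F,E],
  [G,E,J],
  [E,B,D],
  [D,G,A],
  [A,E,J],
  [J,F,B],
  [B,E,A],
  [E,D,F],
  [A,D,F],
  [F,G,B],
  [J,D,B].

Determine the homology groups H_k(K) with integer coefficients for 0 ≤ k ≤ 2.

Take the total order A < B < D < E < F < G < J on the vertex set. Then K (dimension 2) consists of the simplices:

  0-simplices (7): A, B, D, E, F, G, J
  1-simplices (21): AB, AD, AE, AF, AG, AJ, BD, BE, BF, BG, BJ, DE, DF, DG, DJ, EF, EG, EJ, FG, FJ, GJ
  2-simplices (14): ABE, ABG, ADF, ADG, AEJ, AFJ, BDE, BDJ, BFG, BFJ, DEF, DGJ, EFG, EGJ

Hence C_0 ≅ Z^7, C_1 ≅ Z^21, C_2 ≅ Z^14.

Boundary ∂_1: C_1 → C_0 maps an edge to its endpoints' difference, ∂[p,q] = q − p. For instance
  ∂AG = G − A.
The resulting 7×21 matrix has rank 6, and its Smith normal form has invariant factors (1,1,1,1,1,1).

The boundary map ∂_2: C_2 → C_1 acts by ∂[p,q,r] = [q,r] − [p,r] + [p,q]. For instance
  ∂DEF = EF − DF + DE,
  ∂BFG = FG − BG + BF.
This gives a 21×14 integer matrix of rank 13; reducing to Smith normal form yields diagonal entries (1,1,1,1,1,1,1,1,1,1,1,1,1).

Now H_k = ker ∂_k / im ∂_{k+1}, so:

  H_0: rank C_0 − rank ∂_1 = 7 − 6 = 1, and the invariant factors of ∂_1 are all 1, so H_0 = Z.
  H_1: rank ker ∂_1 − rank ∂_2 = (21 − 6) − 13 = 2, and the invariant factors of ∂_2 are all 1, so H_1 = Z^2.
  H_2: rank ker ∂_2 − rank ∂_3 = (14 − 13) − 0 = 1, and there is no ∂_3, so H_2 = Z.

As a check, the Euler characteristic is 7 − 21 + 14 = 0, which agrees with 1 − 2 + 1 = 0.
(K is a triangulation of the torus T^2.)

H_0 ≅ Z,  H_1 ≅ Z^2,  H_2 ≅ Z.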